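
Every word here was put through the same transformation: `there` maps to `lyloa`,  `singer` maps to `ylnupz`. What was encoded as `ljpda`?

The output letters match the input read backwards, each shifted +7: there reversed is ereht. The word is reversed, then every letter is shifted forward by 7.
Undoing it on ljpda: shift back: l−7=e, j−7=c, p−7=i, d−7=w, a−7=t → eciwt; then reverse → twice.

twice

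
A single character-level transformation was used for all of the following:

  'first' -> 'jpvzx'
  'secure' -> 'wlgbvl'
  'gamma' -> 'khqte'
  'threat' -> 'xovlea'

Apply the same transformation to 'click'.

gsmjo

Shifts by position in first: pos 0: f→j (+4), pos 1: i→p (+7), pos 2: r→v (+4), pos 3: s→z (+7) — repeating every 2. A repeating key of period 2 is used — shifts +4, +7 over and over.
For click: c+4=g, l+7=s, i+4=m, c+7=j, k+4=o.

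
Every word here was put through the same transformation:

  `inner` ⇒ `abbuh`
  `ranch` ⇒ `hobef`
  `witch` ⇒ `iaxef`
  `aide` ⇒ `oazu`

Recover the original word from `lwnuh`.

lover

This is an affine cipher: with a=0,…,z=25, each position x becomes (21x+14) mod 26.
Reversing it on lwnuh: l(11)→5·(11−14)≡11=l; w(22)→5·(22−14)≡14=o; n(13)→5·(13−14)≡21=v; u(20)→5·(20−14)≡4=e; h(7)→5·(7−14)≡17=r (all mod 26).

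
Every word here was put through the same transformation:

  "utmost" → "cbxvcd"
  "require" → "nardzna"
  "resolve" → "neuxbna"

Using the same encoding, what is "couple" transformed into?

nuydxl

The output letters match the input read backwards, each shifted +9: utmost reversed is tsomtu. Two steps: reverse the string, then apply a Caesar shift of +9.
For couple: reverse → elpuoc; then shift: e+9=n, l+9=u, p+9=y, u+9=d, o+9=x, c+9=l.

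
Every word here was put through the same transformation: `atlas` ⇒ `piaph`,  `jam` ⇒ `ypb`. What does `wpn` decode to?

Compare letters: a→p is +15, t→i is +15, l→a is +15 — a constant shift. Every letter moves 15 places later in the alphabet, wrapping around z→a.
Decoding wpn: w−15=h, p−15=a, n−15=y.

hay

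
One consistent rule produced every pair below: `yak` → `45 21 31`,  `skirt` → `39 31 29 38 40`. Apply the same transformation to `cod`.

23 35 24

y is letter #25 and maps to 45: an offset of 20. The number is (letter's place in the alphabet, a=1) + 20.
Applying it to cod: c=3→23, o=15→35, d=4→24.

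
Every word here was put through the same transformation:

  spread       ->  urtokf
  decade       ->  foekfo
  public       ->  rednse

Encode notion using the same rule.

Two shifts are in play — +10 for a/e/i/o/u, +2 for every other letter.
On notion: n(cons)+2=p, o(vowel)+10=y, t(cons)+2=v, i(vowel)+10=s, o(vowel)+10=y, n(cons)+2=p.

pyvsyp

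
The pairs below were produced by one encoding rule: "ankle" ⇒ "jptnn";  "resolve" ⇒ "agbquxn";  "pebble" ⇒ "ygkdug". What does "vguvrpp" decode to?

Shifts by position in ankle: pos 0: a→j (+9), pos 1: n→p (+2), pos 2: k→t (+9), pos 3: l→n (+2) — repeating every 2. It's a Vigenère-style cipher with numeric key [9,2]: position i shifts by key[i mod 2].
Decoding vguvrpp: v−9=m, g−2=e, u−9=l, v−2=t, r−9=i, p−2=n, p−9=g.

melting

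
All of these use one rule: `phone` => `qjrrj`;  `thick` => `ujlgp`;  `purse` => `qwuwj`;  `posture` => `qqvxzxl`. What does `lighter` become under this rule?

In phone: p→q is +1, h→j is +2, o→r is +3, n→r is +4 — the shift increases by 1 each position. The shift increases by 1 at each position, starting from +1: 1, 2, 3, ….
Applying it to lighter: l+1=m, i+2=k, g+3=j, h+4=l, t+5=y, e+6=k, r+7=y.

mkjlyky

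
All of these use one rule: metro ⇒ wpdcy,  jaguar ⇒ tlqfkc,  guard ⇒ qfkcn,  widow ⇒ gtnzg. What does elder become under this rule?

Shifts by position in metro: pos 0: m→w (+10), pos 1: e→p (+11), pos 2: t→d (+10), pos 3: r→c (+11) — repeating every 2. It's a Vigenère-style cipher with numeric key [10,11]: position i shifts by key[i mod 2].
On elder: e+10=o, l+11=w, d+10=n, e+11=p, r+10=b.

ownpb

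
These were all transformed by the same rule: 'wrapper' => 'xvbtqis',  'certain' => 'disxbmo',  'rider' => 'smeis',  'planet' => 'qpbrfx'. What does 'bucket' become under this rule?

It's a Vigenère-style cipher with numeric key [1,4]: position i shifts by key[i mod 2].
For bucket: b+1=c, u+4=y, c+1=d, k+4=o, e+1=f, t+4=x.

cydofx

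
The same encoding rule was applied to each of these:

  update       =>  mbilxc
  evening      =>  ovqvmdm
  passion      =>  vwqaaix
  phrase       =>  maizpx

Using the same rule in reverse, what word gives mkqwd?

Read the word backwards and shift each letter +8.
Decoding mkqwd: shift back: m−8=e, k−8=c, q−8=i, w−8=o, d−8=v → eciov; then reverse → voice.

voice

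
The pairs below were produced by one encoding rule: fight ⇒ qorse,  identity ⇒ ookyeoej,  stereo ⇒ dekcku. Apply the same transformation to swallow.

dhgwwuh

The shift depends on letter class: consonant f→q is +11, but vowel i→o is +6. Vowels shift forward by 6 and consonants shift forward by 11.
For swallow: s(cons)+11=d, w(cons)+11=h, a(vowel)+6=g, l(cons)+11=w, l(cons)+11=w, o(vowel)+6=u, w(cons)+11=h.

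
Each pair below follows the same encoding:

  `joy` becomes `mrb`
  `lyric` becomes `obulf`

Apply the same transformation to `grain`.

judlq

Compare letters: j→m is +3, o→r is +3, y→b is +3 — a constant shift. This is a Caesar cipher with shift 3.
Applying it to grain: g+3=j, r+3=u, a+3=d, i+3=l, n+3=q.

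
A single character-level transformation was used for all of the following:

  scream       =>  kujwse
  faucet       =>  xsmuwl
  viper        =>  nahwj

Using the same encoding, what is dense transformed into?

vwfkw

Every letter moves 18 places later in the alphabet, wrapping around z→a.
On dense: d+18=v, e+18=w, n+18=f, s+18=k, e+18=w.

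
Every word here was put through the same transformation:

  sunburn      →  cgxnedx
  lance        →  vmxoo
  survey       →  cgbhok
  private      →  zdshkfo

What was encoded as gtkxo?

whale

Shifts by position in sunburn: pos 0: s→c (+10), pos 1: u→g (+12), pos 2: n→x (+10), pos 3: b→n (+12) — repeating every 2. The shifts repeat in a cycle of length 2: positions 0,1,… shift by +10, +12, then the pattern repeats.
Undoing it on gtkxo: g−10=w, t−12=h, k−10=a, x−12=l, o−10=e.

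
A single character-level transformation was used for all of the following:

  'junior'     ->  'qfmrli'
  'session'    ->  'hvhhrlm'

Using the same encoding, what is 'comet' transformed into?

Each letter is replaced by its mirror in the alphabet: a↔z, b↔y, c↔x, and so on (the Atbash cipher).
Applying it to comet: c↔x, o↔l, m↔n, e↔v, t↔g.

xlnvg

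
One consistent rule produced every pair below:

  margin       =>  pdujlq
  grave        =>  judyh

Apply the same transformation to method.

Compare letters: m→p is +3, a→d is +3, r→u is +3 — a constant shift. Each letter is shifted forward by 3 in the alphabet (a Caesar shift of +3).
For method: m+3=p, e+3=h, t+3=w, h+3=k, o+3=r, d+3=g.

phwkrg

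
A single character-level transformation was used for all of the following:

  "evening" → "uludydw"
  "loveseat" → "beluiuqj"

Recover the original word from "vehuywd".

It's a constant shift of +16 (ROT16).
Undoing it on vehuywd: v−16=f, e−16=o, h−16=r, u−16=e, y−16=i, w−16=g, d−16=n.

foreign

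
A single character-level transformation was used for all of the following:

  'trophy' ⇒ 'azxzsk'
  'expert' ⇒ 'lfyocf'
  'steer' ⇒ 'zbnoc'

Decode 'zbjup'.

The shift increases by 1 at each position, starting from +7: 7, 8, 9, ….
Decoding zbjup: z−7=s, b−8=t, j−9=a, u−10=k, p−11=e.

stake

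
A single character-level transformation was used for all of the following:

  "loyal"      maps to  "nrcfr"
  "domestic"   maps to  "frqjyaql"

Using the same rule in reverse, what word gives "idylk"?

gauge

Each letter shifts forward by (position + 2), i.e. 2, 3, 4, … — the shift grows by one for each successive letter.
Reversing it on idylk: i−2=g, d−3=a, y−4=u, l−5=g, k−6=e.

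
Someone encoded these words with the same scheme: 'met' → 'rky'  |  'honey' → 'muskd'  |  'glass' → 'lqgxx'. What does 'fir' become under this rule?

The shift depends on letter class: consonant m→r is +5, but vowel e→k is +6. Two shifts are in play — +6 for a/e/i/o/u, +5 for every other letter.
For fir: f(cons)+5=k, i(vowel)+6=o, r(cons)+5=w.

kow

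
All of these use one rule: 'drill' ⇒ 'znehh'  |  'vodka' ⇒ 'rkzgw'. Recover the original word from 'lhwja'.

Compare letters: d→z is +22, r→n is +22, i→e is +22 — a constant shift. It's a constant shift of +22 (ROT22).
Decoding lhwja: l−22=p, h−22=l, w−22=a, j−22=n, a−22=e.

plane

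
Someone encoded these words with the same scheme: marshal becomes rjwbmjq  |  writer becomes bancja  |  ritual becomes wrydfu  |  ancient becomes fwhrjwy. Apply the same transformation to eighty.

Shifts by position in marshal: pos 0: m→r (+5), pos 1: a→j (+9), pos 2: r→w (+5), pos 3: s→b (+9) — repeating every 2. The shifts repeat in a cycle of length 2: positions 0,1,… shift by +5, +9, then the pattern repeats.
For eighty: e+5=j, i+9=r, g+5=l, h+9=q, t+5=y, y+9=h.

jrlqyh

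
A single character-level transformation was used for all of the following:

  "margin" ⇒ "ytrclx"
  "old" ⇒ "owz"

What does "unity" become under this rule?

jetyf

The word is reversed, then every letter is shifted forward by 11.
Applying it to unity: reverse → ytinu; then shift: y+11=j, t+11=e, i+11=t, n+11=y, u+11=f.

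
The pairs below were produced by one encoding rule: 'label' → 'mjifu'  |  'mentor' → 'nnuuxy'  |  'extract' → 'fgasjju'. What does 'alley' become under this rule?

busfh

Shifts by position in label: pos 0: l→m (+1), pos 1: a→j (+9), pos 2: b→i (+7), pos 3: e→f (+1), pos 4: l→u (+9) — repeating every 3. It's a Vigenère-style cipher with numeric key [1,9,7]: position i shifts by key[i mod 3].
For alley: a+1=b, l+9=u, l+7=s, e+1=f, y+9=h.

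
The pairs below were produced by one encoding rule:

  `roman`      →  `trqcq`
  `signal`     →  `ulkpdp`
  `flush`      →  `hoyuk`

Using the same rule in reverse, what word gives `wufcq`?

urban

It's a Vigenère-style cipher with numeric key [2,3,4]: position i shifts by key[i mod 3].
Decoding wufcq: w−2=u, u−3=r, f−4=b, c−2=a, q−3=n.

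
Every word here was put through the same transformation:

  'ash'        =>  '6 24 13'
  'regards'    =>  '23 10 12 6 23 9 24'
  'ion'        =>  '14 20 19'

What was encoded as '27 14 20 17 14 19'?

Each letter is replaced by its alphabet position (a=1..z=26) + 5.
Undoing it on 27 14 20 17 14 19: 27→(27−5)÷1=22=v, 14→(14−5)÷1=9=i, 20→(20−5)÷1=15=o, 17→(17−5)÷1=12=l, 14→(14−5)÷1=9=i, 19→(19−5)÷1=14=n.

violin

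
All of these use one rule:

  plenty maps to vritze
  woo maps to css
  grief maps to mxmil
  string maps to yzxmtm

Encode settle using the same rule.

The shift depends on letter class: consonant p→v is +6, but vowel e→i is +4. Two shifts are in play — +4 for a/e/i/o/u, +6 for every other letter.
For settle: s(cons)+6=y, e(vowel)+4=i, t(cons)+6=z, t(cons)+6=z, l(cons)+6=r, e(vowel)+4=i.

yizzri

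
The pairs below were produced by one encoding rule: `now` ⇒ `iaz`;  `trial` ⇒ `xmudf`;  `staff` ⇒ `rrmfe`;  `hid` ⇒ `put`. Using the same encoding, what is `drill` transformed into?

The word is reversed, then every letter is shifted forward by 12.
On drill: reverse → llird; then shift: l+12=x, l+12=x, i+12=u, r+12=d, d+12=p.

xxudp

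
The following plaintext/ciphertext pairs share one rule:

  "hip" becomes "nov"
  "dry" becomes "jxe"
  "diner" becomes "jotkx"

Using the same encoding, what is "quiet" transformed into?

It's a constant shift of +6 (ROT6).
Applying it to quiet: q+6=w, u+6=a, i+6=o, e+6=k, t+6=z.

waokz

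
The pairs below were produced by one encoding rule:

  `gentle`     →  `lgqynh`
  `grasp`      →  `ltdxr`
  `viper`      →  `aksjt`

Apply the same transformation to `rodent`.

Shifts by position in gentle: pos 0: g→l (+5), pos 1: e→g (+2), pos 2: n→q (+3), pos 3: t→y (+5), pos 4: l→n (+2), pos 5: e→h (+3) — repeating every 3. A repeating key of period 3 is used — shifts +5, +2, +3 over and over.
Applying it to rodent: r+5=w, o+2=q, d+3=g, e+5=j, n+2=p, t+3=w.

wqgjpw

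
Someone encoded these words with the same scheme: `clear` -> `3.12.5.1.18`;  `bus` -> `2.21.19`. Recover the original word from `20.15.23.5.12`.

towel

c is letter #3 and maps to 3: an offset of 0. Each letter is replaced by its alphabet position (a=1, b=2, …, z=26).
Reversing it on 20.15.23.5.12: 20=t, 15=o, 23=w, 5=e, 12=l.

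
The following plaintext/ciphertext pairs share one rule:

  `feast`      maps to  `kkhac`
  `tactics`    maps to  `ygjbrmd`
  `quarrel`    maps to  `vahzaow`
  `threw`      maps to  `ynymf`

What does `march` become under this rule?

Each letter shifts forward by (position + 5), i.e. 5, 6, 7, … — the shift grows by one for each successive letter.
On march: m+5=r, a+6=g, r+7=y, c+8=k, h+9=q.

rgykq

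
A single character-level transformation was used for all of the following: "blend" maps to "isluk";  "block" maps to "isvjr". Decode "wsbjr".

Every letter moves 7 places later in the alphabet, wrapping around z→a.
Undoing it on wsbjr: w−7=p, s−7=l, b−7=u, j−7=c, r−7=k.

pluck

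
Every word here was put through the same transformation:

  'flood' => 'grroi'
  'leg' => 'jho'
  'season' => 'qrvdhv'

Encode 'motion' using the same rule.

The word is reversed, then every letter is shifted forward by 3.
Applying it to motion: reverse → noitom; then shift: n+3=q, o+3=r, i+3=l, t+3=w, o+3=r, m+3=p.

qrlwrp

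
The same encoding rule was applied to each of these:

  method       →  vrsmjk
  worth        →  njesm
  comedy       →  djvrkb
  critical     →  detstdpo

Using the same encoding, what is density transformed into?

m(12)→v(21) and e(4)→r(17) fit y≡7x+15 (mod 26); the inverse of 7 mod 26 is 15. Treating letters as 0–25, the rule is x ↦ 7x + 15 (mod 26).
For density: d(3)→7·3+15≡10=k; e(4)→7·4+15≡17=r; n(13)→7·13+15≡2=c; s(18)→7·18+15≡11=l; i(8)→7·8+15≡19=t; t(19)→7·19+15≡18=s; y(24)→7·24+15≡1=b (all mod 26).

krcltsb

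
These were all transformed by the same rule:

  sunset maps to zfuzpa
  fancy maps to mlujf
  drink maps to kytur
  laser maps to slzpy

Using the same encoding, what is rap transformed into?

ylw

The shift depends on letter class: consonant s→z is +7, but vowel u→f is +11. Vowels shift forward by 11 and consonants shift forward by 7.
Applying it to rap: r(cons)+7=y, a(vowel)+11=l, p(cons)+7=w.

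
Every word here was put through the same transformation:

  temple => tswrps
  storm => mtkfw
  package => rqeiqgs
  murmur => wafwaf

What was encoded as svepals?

exclude

t(19)→t(19) and e(4)→s(18) fit y≡7x+16 (mod 26); the inverse of 7 mod 26 is 15. Treating letters as 0–25, the rule is x ↦ 7x + 16 (mod 26).
Decoding svepals: s(18)→15·(18−16)≡4=e; v(21)→15·(21−16)≡23=x; e(4)→15·(4−16)≡2=c; p(15)→15·(15−16)≡11=l; a(0)→15·(0−16)≡20=u; l(11)→15·(11−16)≡3=d; s(18)→15·(18−16)≡4=e (all mod 26).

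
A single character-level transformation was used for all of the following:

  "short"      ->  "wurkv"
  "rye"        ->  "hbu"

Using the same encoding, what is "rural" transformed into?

The word is reversed, then every letter is shifted forward by 3.
On rural: reverse → larur; then shift: l+3=o, a+3=d, r+3=u, u+3=x, r+3=u.

oduxu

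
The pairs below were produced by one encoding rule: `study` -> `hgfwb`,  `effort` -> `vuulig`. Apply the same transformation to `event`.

Letters are reflected about the middle of the alphabet (position → 25−position): Atbash.
Applying it to event: e↔v, v↔e, e↔v, n↔m, t↔g.

vevmg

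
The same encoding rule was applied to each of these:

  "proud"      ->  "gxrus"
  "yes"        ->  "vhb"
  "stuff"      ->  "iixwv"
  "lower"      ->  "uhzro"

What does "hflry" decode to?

The output letters match the input read backwards, each shifted +3: proud reversed is duorp. Read the word backwards and shift each letter +3.
Reversing it on hflry: shift back: h−3=e, f−3=c, l−3=i, r−3=o, y−3=v → eciov; then reverse → voice.

voice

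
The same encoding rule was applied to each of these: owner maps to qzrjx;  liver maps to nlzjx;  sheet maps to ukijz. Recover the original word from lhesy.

In owner: o→q is +2, w→z is +3, n→r is +4, e→j is +5 — the shift increases by 1 each position. Each letter shifts forward by (position + 2), i.e. 2, 3, 4, … — the shift grows by one for each successive letter.
Decoding lhesy: l−2=j, h−3=e, e−4=a, s−5=n, y−6=s.

jeans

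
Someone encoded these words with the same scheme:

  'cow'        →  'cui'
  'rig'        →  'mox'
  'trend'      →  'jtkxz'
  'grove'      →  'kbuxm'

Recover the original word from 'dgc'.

wax

The output letters match the input read backwards, each shifted +6: cow reversed is woc. Two steps: reverse the string, then apply a Caesar shift of +6.
Reversing it on dgc: shift back: d−6=x, g−6=a, c−6=w → xaw; then reverse → wax.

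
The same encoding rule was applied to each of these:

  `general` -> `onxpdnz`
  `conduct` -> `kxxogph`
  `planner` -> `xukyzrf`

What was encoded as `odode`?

guess

In general: g→o is +8, e→n is +9, n→x is +10, e→p is +11 — the shift increases by 1 each position. The shift increases by 1 at each position, starting from +8: 8, 9, 10, ….
Decoding odode: o−8=g, d−9=u, o−10=e, d−11=s, e−12=s.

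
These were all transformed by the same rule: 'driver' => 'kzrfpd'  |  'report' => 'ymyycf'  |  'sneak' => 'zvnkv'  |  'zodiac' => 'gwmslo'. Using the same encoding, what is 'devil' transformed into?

kmesw

In driver: d→k is +7, r→z is +8, i→r is +9, v→f is +10 — the shift increases by 1 each position. Each letter shifts forward by (position + 7), i.e. 7, 8, 9, … — the shift grows by one for each successive letter.
On devil: d+7=k, e+8=m, v+9=e, i+10=s, l+11=w.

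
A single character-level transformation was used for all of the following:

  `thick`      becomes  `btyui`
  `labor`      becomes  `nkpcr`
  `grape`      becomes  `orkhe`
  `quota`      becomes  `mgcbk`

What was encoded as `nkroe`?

This is an affine cipher: with a=0,…,z=25, each position x becomes (5x+10) mod 26.
Decoding nkroe: n(13)→21·(13−10)≡11=l; k(10)→21·(10−10)≡0=a; r(17)→21·(17−10)≡17=r; o(14)→21·(14−10)≡6=g; e(4)→21·(4−10)≡4=e (all mod 26).

large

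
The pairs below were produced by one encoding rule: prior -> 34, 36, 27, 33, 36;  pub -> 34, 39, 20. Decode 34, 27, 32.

Letters become their 1-based position plus 18 (so a→19, b→20, …).
Undoing it on 34, 27, 32: 34→(34−18)÷1=16=p, 27→(27−18)÷1=9=i, 32→(32−18)÷1=14=n.

pin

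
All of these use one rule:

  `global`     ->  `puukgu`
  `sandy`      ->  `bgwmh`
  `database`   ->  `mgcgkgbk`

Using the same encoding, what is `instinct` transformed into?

The shift depends on letter class: consonant g→p is +9, but vowel o→u is +6. Vowels shift forward by 6 and consonants shift forward by 9.
On instinct: i(vowel)+6=o, n(cons)+9=w, s(cons)+9=b, t(cons)+9=c, i(vowel)+6=o, n(cons)+9=w, c(cons)+9=l, t(cons)+9=c.

owbcowlc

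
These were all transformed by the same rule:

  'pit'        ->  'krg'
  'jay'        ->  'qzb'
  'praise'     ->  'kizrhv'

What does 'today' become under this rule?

Letters are reflected about the middle of the alphabet (position → 25−position): Atbash.
Applying it to today: t↔g, o↔l, d↔w, a↔z, y↔b.

glwzb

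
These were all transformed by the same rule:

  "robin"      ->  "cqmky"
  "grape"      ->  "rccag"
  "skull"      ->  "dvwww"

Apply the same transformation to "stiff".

Vowels shift forward by 2 and consonants shift forward by 11.
Applying it to stiff: s(cons)+11=d, t(cons)+11=e, i(vowel)+2=k, f(cons)+11=q, f(cons)+11=q.

dekqq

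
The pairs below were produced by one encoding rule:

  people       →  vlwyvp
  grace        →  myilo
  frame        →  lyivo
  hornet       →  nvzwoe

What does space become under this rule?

In people: p→v is +6, e→l is +7, o→w is +8, p→y is +9 — the shift increases by 1 each position. The shift increases by 1 at each position, starting from +6: 6, 7, 8, ….
Applying it to space: s+6=y, p+7=w, a+8=i, c+9=l, e+10=o.

ywilo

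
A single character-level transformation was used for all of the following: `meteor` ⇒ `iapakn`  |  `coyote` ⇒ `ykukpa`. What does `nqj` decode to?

run

Compare letters: m→i is +22, e→a is +22, t→p is +22 — a constant shift. It's a constant shift of +22 (ROT22).
Undoing it on nqj: n−22=r, q−22=u, j−22=n.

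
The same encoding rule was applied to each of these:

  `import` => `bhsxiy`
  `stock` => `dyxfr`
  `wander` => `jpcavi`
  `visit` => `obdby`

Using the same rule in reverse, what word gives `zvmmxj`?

Treating letters as 0–25, the rule is x ↦ 21x + 15 (mod 26).
Reversing it on zvmmxj: z(25)→5·(25−15)≡24=y; v(21)→5·(21−15)≡4=e; m(12)→5·(12−15)≡11=l; m(12)→5·(12−15)≡11=l; x(23)→5·(23−15)≡14=o; j(9)→5·(9−15)≡22=w (all mod 26).

yellow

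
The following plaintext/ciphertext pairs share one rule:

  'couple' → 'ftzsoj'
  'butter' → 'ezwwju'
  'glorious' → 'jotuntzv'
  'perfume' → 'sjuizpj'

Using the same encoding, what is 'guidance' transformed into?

jzngfqfj

The shift depends on letter class: consonant c→f is +3, but vowel o→t is +5. The rule splits by letter class: vowels +5, consonants +3.
Applying it to guidance: g(cons)+3=j, u(vowel)+5=z, i(vowel)+5=n, d(cons)+3=g, a(vowel)+5=f, n(cons)+3=q, c(cons)+3=f, e(vowel)+5=j.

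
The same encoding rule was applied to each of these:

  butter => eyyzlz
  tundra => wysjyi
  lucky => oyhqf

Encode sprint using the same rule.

vtwoub

The shift increases by 1 at each position, starting from +3: 3, 4, 5, ….
Applying it to sprint: s+3=v, p+4=t, r+5=w, i+6=o, n+7=u, t+8=b.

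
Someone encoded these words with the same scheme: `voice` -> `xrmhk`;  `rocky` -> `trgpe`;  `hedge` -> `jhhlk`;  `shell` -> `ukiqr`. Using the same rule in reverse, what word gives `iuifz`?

great

In voice: v→x is +2, o→r is +3, i→m is +4, c→h is +5 — the shift increases by 1 each position. Each letter shifts forward by (position + 2), i.e. 2, 3, 4, … — the shift grows by one for each successive letter.
Decoding iuifz: i−2=g, u−3=r, i−4=e, f−5=a, z−6=t.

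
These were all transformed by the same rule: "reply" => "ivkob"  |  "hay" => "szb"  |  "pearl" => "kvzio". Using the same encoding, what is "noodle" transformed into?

Each pair mirrors across the alphabet (r↔i, e↔v, p↔k): positions sum to 25. This is the alphabet-reversal cipher (Atbash): a becomes z, b becomes y, etc.
On noodle: n↔m, o↔l, o↔l, d↔w, l↔o, e↔v.

mllwov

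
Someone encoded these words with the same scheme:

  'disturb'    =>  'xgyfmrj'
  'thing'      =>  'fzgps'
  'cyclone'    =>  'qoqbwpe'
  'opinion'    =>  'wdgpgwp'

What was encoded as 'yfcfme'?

statue

This is an affine cipher: with a=0,…,z=25, each position x becomes (7x+2) mod 26.
Reversing it on yfcfme: y(24)→15·(24−2)≡18=s; f(5)→15·(5−2)≡19=t; c(2)→15·(2−2)≡0=a; f(5)→15·(5−2)≡19=t; m(12)→15·(12−2)≡20=u; e(4)→15·(4−2)≡4=e (all mod 26).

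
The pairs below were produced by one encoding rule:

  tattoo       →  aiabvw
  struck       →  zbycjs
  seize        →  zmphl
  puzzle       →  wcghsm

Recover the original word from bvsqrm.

unlike

A repeating key of period 2 is used — shifts +7, +8 over and over.
Undoing it on bvsqrm: b−7=u, v−8=n, s−7=l, q−8=i, r−7=k, m−8=e.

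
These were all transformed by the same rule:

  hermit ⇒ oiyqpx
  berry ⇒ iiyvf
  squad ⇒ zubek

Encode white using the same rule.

Shifts by position in hermit: pos 0: h→o (+7), pos 1: e→i (+4), pos 2: r→y (+7), pos 3: m→q (+4) — repeating every 2. A repeating key of period 2 is used — shifts +7, +4 over and over.
Applying it to white: w+7=d, h+4=l, i+7=p, t+4=x, e+7=l.

dlpxl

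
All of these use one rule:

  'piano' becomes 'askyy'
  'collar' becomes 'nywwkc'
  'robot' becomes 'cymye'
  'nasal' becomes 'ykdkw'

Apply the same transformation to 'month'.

xyyes

The shift depends on letter class: consonant p→a is +11, but vowel i→s is +10. Vowels shift forward by 10 and consonants shift forward by 11.
On month: m(cons)+11=x, o(vowel)+10=y, n(cons)+11=y, t(cons)+11=e, h(cons)+11=s.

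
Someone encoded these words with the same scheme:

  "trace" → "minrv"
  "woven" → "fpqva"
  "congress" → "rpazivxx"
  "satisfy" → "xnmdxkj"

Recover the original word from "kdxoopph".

fishhook

t(19)→m(12) and r(17)→i(8) fit y≡15x+13 (mod 26); the inverse of 15 mod 26 is 7. Treating letters as 0–25, the rule is x ↦ 15x + 13 (mod 26).
Undoing it on kdxoopph: k(10)→7·(10−13)≡5=f; d(3)→7·(3−13)≡8=i; x(23)→7·(23−13)≡18=s; o(14)→7·(14−13)≡7=h; o(14)→7·(14−13)≡7=h; p(15)→7·(15−13)≡14=o; p(15)→7·(15−13)≡14=o; h(7)→7·(7−13)≡10=k (all mod 26).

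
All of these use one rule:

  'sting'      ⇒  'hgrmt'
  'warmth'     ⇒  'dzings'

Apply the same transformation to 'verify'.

Letters are reflected about the middle of the alphabet (position → 25−position): Atbash.
On verify: v↔e, e↔v, r↔i, i↔r, f↔u, y↔b.

evirub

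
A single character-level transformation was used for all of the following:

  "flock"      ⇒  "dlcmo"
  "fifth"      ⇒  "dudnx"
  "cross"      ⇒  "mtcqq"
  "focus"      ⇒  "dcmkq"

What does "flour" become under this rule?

f(5)→d(3) and l(11)→l(11) fit y≡23x+18 (mod 26); the inverse of 23 mod 26 is 17. This is an affine cipher: with a=0,…,z=25, each position x becomes (23x+18) mod 26.
For flour: f(5)→23·5+18≡3=d; l(11)→23·11+18≡11=l; o(14)→23·14+18≡2=c; u(20)→23·20+18≡10=k; r(17)→23·17+18≡19=t (all mod 26).

dlckt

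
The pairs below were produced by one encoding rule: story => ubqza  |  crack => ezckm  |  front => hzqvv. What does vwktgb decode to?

Shifts by position in story: pos 0: s→u (+2), pos 1: t→b (+8), pos 2: o→q (+2), pos 3: r→z (+8) — repeating every 2. A repeating key of period 2 is used — shifts +2, +8 over and over.
Undoing it on vwktgb: v−2=t, w−8=o, k−2=i, t−8=l, g−2=e, b−8=t.

toilet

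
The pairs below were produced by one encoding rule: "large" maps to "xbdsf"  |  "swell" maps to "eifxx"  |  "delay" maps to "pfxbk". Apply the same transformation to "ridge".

djpsf

The shift depends on letter class: consonant l→x is +12, but vowel a→b is +1. The rule splits by letter class: vowels +1, consonants +12.
Applying it to ridge: r(cons)+12=d, i(vowel)+1=j, d(cons)+12=p, g(cons)+12=s, e(vowel)+1=f.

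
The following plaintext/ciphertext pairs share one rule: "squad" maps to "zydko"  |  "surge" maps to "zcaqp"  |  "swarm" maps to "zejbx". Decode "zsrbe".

skirt

Letter i (0-indexed) is shifted by i+7, so successive shifts are 7, 8, 9, ….
Decoding zsrbe: z−7=s, s−8=k, r−9=i, b−10=r, e−11=t.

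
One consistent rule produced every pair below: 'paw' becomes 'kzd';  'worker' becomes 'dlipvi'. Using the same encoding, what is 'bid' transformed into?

yrw

This is the alphabet-reversal cipher (Atbash): a becomes z, b becomes y, etc.
On bid: b↔y, i↔r, d↔w.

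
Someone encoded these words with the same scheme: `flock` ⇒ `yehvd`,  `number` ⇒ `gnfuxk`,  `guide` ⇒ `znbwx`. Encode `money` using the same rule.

fhgxr

Compare letters: f→y is +19, l→e is +19, o→h is +19 — a constant shift. Every letter moves 19 places later in the alphabet, wrapping around z→a.
On money: m+19=f, o+19=h, n+19=g, e+19=x, y+19=r.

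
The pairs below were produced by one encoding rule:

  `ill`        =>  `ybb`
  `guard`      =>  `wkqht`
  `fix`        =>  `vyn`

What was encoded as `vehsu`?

Compare letters: i→y is +16, l→b is +16, l→b is +16 — a constant shift. Every letter moves 16 places later in the alphabet, wrapping around z→a.
Undoing it on vehsu: v−16=f, e−16=o, h−16=r, s−16=c, u−16=e.

force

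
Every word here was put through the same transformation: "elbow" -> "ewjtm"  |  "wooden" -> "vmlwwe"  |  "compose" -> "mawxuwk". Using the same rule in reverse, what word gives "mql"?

die

The output letters match the input read backwards, each shifted +8: elbow reversed is woble. Read the word backwards and shift each letter +8.
Undoing it on mql: shift back: m−8=e, q−8=i, l−8=d → eid; then reverse → die.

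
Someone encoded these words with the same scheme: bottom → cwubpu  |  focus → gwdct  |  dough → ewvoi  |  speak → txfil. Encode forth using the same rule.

Shifts by position in bottom: pos 0: b→c (+1), pos 1: o→w (+8), pos 2: t→u (+1), pos 3: t→b (+8) — repeating every 2. The shifts repeat in a cycle of length 2: positions 0,1,… shift by +1, +8, then the pattern repeats.
For forth: f+1=g, o+8=w, r+1=s, t+8=b, h+1=i.

gwsbi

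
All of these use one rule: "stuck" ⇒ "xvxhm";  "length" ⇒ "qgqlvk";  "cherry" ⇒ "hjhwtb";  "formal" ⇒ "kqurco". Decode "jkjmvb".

Shifts by position in stuck: pos 0: s→x (+5), pos 1: t→v (+2), pos 2: u→x (+3), pos 3: c→h (+5), pos 4: k→m (+2) — repeating every 3. The shifts repeat in a cycle of length 3: positions 0,1,… shift by +5, +2, +3, then the pattern repeats.
Decoding jkjmvb: j−5=e, k−2=i, j−3=g, m−5=h, v−2=t, b−3=y.

eighty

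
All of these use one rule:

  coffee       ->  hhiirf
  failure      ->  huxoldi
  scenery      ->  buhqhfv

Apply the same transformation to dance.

hfqdg

Read the word backwards and shift each letter +3.
For dance: reverse → ecnad; then shift: e+3=h, c+3=f, n+3=q, a+3=d, d+3=g.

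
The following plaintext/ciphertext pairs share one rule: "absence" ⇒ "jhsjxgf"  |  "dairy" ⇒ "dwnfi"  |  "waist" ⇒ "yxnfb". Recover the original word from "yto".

The output letters match the input read backwards, each shifted +5: absence reversed is ecnesba. Read the word backwards and shift each letter +5.
Reversing it on yto: shift back: y−5=t, t−5=o, o−5=j → toj; then reverse → jot.

jot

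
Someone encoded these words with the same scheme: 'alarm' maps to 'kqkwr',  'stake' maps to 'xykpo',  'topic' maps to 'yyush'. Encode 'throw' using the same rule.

The shift depends on letter class: consonant l→q is +5, but vowel a→k is +10. Vowels shift forward by 10 and consonants shift forward by 5.
Applying it to throw: t(cons)+5=y, h(cons)+5=m, r(cons)+5=w, o(vowel)+10=y, w(cons)+5=b.

ymwyb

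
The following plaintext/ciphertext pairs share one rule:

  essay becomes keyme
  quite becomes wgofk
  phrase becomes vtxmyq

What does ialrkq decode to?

Shifts by position in essay: pos 0: e→k (+6), pos 1: s→e (+12), pos 2: s→y (+6), pos 3: a→m (+12) — repeating every 2. A repeating key of period 2 is used — shifts +6, +12 over and over.
Undoing it on ialrkq: i−6=c, a−12=o, l−6=f, r−12=f, k−6=e, q−12=e.

coffee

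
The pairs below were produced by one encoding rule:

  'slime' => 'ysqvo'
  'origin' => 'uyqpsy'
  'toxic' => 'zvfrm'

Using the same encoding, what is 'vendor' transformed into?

blvmyc

Letter i (0-indexed) is shifted by i+6, so successive shifts are 6, 7, 8, ….
Applying it to vendor: v+6=b, e+7=l, n+8=v, d+9=m, o+10=y, r+11=c.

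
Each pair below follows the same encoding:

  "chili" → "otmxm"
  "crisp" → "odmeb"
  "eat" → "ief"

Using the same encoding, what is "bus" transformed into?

The shift depends on letter class: consonant c→o is +12, but vowel i→m is +4. Vowels shift forward by 4 and consonants shift forward by 12.
On bus: b(cons)+12=n, u(vowel)+4=y, s(cons)+12=e.

nye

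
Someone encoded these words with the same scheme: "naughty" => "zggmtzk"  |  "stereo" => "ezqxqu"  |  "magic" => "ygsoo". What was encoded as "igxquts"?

walking

Shifts by position in naughty: pos 0: n→z (+12), pos 1: a→g (+6), pos 2: u→g (+12), pos 3: g→m (+6) — repeating every 2. A repeating key of period 2 is used — shifts +12, +6 over and over.
Reversing it on igxquts: i−12=w, g−6=a, x−12=l, q−6=k, u−12=i, t−6=n, s−12=g.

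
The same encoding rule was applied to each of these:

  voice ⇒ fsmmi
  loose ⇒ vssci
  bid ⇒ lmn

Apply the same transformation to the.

dri

The shift depends on letter class: consonant v→f is +10, but vowel o→s is +4. The rule splits by letter class: vowels +4, consonants +10.
Applying it to the: t(cons)+10=d, h(cons)+10=r, e(vowel)+4=i.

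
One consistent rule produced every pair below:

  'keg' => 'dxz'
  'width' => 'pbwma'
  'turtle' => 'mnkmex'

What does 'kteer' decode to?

rally

Compare letters: k→d is +19, e→x is +19, g→z is +19 — a constant shift. Every letter moves 19 places later in the alphabet, wrapping around z→a.
Reversing it on kteer: k−19=r, t−19=a, e−19=l, e−19=l, r−19=y.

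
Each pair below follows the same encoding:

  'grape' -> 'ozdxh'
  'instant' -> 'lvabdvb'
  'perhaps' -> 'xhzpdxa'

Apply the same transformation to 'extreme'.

hfbzhuh

Two shifts are in play — +3 for a/e/i/o/u, +8 for every other letter.
Applying it to extreme: e(vowel)+3=h, x(cons)+8=f, t(cons)+8=b, r(cons)+8=z, e(vowel)+3=h, m(cons)+8=u, e(vowel)+3=h.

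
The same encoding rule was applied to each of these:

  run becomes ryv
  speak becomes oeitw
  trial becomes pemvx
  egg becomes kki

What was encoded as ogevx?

Read the word backwards and shift each letter +4.
Undoing it on ogevx: shift back: o−4=k, g−4=c, e−4=a, v−4=r, x−4=t → kcart; then reverse → track.

track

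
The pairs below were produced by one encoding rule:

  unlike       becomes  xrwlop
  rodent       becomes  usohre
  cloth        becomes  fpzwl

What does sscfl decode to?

Shifts by position in unlike: pos 0: u→x (+3), pos 1: n→r (+4), pos 2: l→w (+11), pos 3: i→l (+3), pos 4: k→o (+4), pos 5: e→p (+11) — repeating every 3. The shifts repeat in a cycle of length 3: positions 0,1,… shift by +3, +4, +11, then the pattern repeats.
Undoing it on sscfl: s−3=p, s−4=o, c−11=r, f−3=c, l−4=h.

porch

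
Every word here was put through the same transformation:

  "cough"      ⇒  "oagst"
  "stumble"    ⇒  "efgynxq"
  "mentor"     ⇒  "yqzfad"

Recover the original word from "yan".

mob

Compare letters: c→o is +12, o→a is +12, u→g is +12 — a constant shift. Every letter moves 12 places later in the alphabet, wrapping around z→a.
Decoding yan: y−12=m, a−12=o, n−12=b.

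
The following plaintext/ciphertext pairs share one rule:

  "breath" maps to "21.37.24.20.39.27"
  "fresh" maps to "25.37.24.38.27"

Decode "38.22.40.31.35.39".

The number is (letter's place in the alphabet, a=1) + 19.
Reversing it on 38.22.40.31.35.39: 38→(38−19)÷1=19=s, 22→(22−19)÷1=3=c, 40→(40−19)÷1=21=u, 31→(31−19)÷1=12=l, 35→(35−19)÷1=16=p, 39→(39−19)÷1=20=t.

sculpt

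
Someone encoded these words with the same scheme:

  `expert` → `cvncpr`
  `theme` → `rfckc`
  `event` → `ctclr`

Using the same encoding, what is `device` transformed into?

Compare letters: e→c is +24, x→v is +24, p→n is +24 — a constant shift. This is a Caesar cipher with shift 24.
Applying it to device: d+24=b, e+24=c, v+24=t, i+24=g, c+24=a, e+24=c.

bctgac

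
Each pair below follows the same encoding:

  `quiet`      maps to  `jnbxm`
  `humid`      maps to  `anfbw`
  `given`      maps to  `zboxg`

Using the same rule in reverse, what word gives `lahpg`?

Compare letters: q→j is +19, u→n is +19, i→b is +19 — a constant shift. Each letter is shifted forward by 19 in the alphabet (a Caesar shift of +19).
Decoding lahpg: l−19=s, a−19=h, h−19=o, p−19=w, g−19=n.

shown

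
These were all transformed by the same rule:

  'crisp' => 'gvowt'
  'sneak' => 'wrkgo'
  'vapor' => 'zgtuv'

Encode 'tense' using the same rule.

The shift depends on letter class: consonant c→g is +4, but vowel i→o is +6. Two shifts are in play — +6 for a/e/i/o/u, +4 for every other letter.
On tense: t(cons)+4=x, e(vowel)+6=k, n(cons)+4=r, s(cons)+4=w, e(vowel)+6=k.

xkrwk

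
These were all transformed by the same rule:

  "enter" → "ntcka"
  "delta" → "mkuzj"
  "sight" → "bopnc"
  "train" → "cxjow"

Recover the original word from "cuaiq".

Shifts by position in enter: pos 0: e→n (+9), pos 1: n→t (+6), pos 2: t→c (+9), pos 3: e→k (+6) — repeating every 2. A repeating key of period 2 is used — shifts +9, +6 over and over.
Undoing it on cuaiq: c−9=t, u−6=o, a−9=r, i−6=c, q−9=h.

torch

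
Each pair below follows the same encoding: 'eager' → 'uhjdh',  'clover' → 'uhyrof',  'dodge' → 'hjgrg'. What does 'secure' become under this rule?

Two steps: reverse the string, then apply a Caesar shift of +3.
For secure: reverse → eruces; then shift: e+3=h, r+3=u, u+3=x, c+3=f, e+3=h, s+3=v.

huxfhv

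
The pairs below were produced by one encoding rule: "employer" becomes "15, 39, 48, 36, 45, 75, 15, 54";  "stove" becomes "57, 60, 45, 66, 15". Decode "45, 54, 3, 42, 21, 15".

orange

The formula is n = 3×(alphabet index, a=1).
Reversing it on 45, 54, 3, 42, 21, 15: 45→(45−0)÷3=15=o, 54→(54−0)÷3=18=r, 3→(3−0)÷3=1=a, 42→(42−0)÷3=14=n, 21→(21−0)÷3=7=g, 15→(15−0)÷3=5=e.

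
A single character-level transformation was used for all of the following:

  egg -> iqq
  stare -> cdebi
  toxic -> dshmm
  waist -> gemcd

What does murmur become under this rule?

wybwyb

The shift depends on letter class: consonant g→q is +10, but vowel e→i is +4. Two shifts are in play — +4 for a/e/i/o/u, +10 for every other letter.
Applying it to murmur: m(cons)+10=w, u(vowel)+4=y, r(cons)+10=b, m(cons)+10=w, u(vowel)+4=y, r(cons)+10=b.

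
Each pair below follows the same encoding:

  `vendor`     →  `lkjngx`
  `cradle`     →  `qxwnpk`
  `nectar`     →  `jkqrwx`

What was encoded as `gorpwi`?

Each letter's alphabet position (a=0..z=25) is mapped through 23·x+22 mod 26 — an affine cipher.
Decoding gorpwi: g(6)→17·(6−22)≡14=o; o(14)→17·(14−22)≡20=u; r(17)→17·(17−22)≡19=t; p(15)→17·(15−22)≡11=l; w(22)→17·(22−22)≡0=a; i(8)→17·(8−22)≡22=w (all mod 26).

outlaw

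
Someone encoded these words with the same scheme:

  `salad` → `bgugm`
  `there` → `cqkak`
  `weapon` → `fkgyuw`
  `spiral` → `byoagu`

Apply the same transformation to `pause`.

Vowels shift forward by 6 and consonants shift forward by 9.
For pause: p(cons)+9=y, a(vowel)+6=g, u(vowel)+6=a, s(cons)+9=b, e(vowel)+6=k.

ygabk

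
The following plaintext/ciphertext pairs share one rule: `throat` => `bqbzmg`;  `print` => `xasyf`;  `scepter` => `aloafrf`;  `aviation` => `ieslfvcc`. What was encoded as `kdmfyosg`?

cucumber

In throat: t→b is +8, h→q is +9, r→b is +10, o→z is +11 — the shift increases by 1 each position. The shift increases by 1 at each position, starting from +8: 8, 9, 10, ….
Decoding kdmfyosg: k−8=c, d−9=u, m−10=c, f−11=u, y−12=m, o−13=b, s−14=e, g−15=r.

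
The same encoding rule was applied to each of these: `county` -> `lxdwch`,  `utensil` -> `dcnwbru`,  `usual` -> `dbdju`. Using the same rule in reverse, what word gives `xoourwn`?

Compare letters: c→l is +9, o→x is +9, u→d is +9 — a constant shift. Each letter is shifted forward by 9 in the alphabet (a Caesar shift of +9).
Reversing it on xoourwn: x−9=o, o−9=f, o−9=f, u−9=l, r−9=i, w−9=n, n−9=e.

offline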